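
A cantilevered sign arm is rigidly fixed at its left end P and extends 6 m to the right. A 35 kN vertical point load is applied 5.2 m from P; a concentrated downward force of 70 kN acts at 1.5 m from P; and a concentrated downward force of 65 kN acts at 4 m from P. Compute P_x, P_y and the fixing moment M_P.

P_x = 0, P_y = 170.0 kN, M_P = 547.0 kN·m

ΣF_x = 0: P_x = 0.
ΣF_y = 0: P_y − 35 − 70 − 65 = 0 → P_y = 170.0 kN.
ΣM about P: M_P − 35·5.2 − 70·1.5 − 65·4 = 0 → M_P = 547.0 kN·m.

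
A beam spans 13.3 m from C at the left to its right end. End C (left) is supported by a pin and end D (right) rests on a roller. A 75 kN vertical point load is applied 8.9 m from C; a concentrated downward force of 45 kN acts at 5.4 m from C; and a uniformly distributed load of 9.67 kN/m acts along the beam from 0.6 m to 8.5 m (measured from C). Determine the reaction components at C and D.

Resultant of the distributed load: 9.67 × 7.9 = 76.393 kN at 4.55 m from C.
Moments about C: D_y·13.3 − 75·8.9 − 45·5.4 − (9.67·7.9)·4.55 = 0 → D_y = 1258.08815/13.3 = 94.5931 ≈ 94.59 kN.
ΣF_y = 0: C_y + 94.5931 − 75 − 45 − 9.67·7.9 = 0 → C_y = 101.8 kN.
ΣF_x = 0: no horizontal applied forces, so C_x = 0.

C_x = 0, C_y = 101.8 kN, D_y = 94.59 kN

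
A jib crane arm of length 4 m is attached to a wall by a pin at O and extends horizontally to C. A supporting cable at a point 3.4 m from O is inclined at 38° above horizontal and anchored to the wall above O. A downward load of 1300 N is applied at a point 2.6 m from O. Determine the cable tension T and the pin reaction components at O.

T = 1615 N, O_x = 1272 N, O_y = 305.9 N

ΣM about O: T·sin38°·3.4 − 1300·2.6 = 0 → T = 3380/(3.4·0.615661) = 1614.72 ≈ 1615 N.
ΣF_x = 0: O_x − T·cos38° = 0 → O_x = 1614.72 × 0.788011 = 1272 N.
ΣF_y = 0: O_y + T·sin38° − 1300 = 0 → O_y = 1300 − 1614.72 × 0.615661 = 305.9 N.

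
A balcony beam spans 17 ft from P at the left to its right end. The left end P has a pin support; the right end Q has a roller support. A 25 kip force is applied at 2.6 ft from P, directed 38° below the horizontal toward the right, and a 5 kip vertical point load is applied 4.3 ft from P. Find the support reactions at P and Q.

ΣM about P: Q_y·17 − 25·sin38°·2.6 − 5·4.3 = 0 → Q_y = 61.518/17 = 3.61871 ≈ 3.619 kip.
ΣF_y = 0: P_y + 3.61871 − 25·sin38° − 5 = 0 → P_y = 16.77 kip.
ΣF_x = 0: P_x + 25·cos38° = 0 → P_x = -19.70 kip.

P_x = -19.70 kip, P_y = 16.77 kip, Q_y = 3.619 kip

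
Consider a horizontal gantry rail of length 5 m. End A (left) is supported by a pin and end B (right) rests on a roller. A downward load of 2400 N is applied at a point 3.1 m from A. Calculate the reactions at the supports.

Taking moments about A: B_y·5 − 2400·3.1 = 0 → B_y = 7440/5 = 1488 N.
ΣF_y = 0: A_y + 1488 − 2400 = 0 → A_y = 912.0 N.
ΣF_x = 0: no horizontal applied forces, so A_x = 0.

A_x = 0, A_y = 912.0 N, B_y = 1488 N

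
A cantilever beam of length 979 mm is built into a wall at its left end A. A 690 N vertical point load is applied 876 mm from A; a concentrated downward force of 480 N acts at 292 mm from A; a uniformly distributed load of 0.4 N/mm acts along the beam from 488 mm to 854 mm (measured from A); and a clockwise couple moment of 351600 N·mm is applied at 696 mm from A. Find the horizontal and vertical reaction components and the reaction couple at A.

Resultant of the distributed load: 0.4 × 366 = 146.4 N at 671 mm from A.
ΣF_x = 0: A_x = 0.
ΣF_y = 0: A_y − 690 − 480 − 0.4·366 = 0 → A_y = 1316 N.
ΣM about A: M_A − 690·876 − 480·292 − (0.4·366)·671 − 351600 = 0 → M_A = 1194000 N·mm.

A_x = 0, A_y = 1316 N, M_A = 1194000 N·mm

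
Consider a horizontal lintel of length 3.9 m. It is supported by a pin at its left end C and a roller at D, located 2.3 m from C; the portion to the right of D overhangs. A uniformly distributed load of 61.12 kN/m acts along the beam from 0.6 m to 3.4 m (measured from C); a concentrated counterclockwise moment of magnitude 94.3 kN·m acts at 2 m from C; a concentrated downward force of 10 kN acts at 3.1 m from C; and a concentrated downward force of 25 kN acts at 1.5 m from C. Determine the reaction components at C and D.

Resultant of the distributed load: 61.12 × 2.8 = 171.136 kN at 2 m from C.
ΣM about C: D_y·2.3 − (61.12·2.8)·2 + 94.3 − 10·3.1 − 25·1.5 = 0 → D_y = 316.472/2.3 = 137.597 ≈ 137.6 kN.
ΣF_y = 0: C_y + 137.597 − 61.12·2.8 − 10 − 25 = 0 → C_y = 68.54 kN.
ΣF_x = 0: no horizontal applied forces, so C_x = 0.

C_x = 0, C_y = 68.54 kN, D_y = 137.6 kN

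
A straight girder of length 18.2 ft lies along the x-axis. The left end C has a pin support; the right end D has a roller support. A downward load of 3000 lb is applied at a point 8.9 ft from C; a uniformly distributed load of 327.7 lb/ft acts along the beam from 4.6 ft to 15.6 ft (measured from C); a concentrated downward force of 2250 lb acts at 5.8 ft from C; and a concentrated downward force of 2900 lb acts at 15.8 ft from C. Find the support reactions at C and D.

Resultant of the distributed load: 327.7 × 11 = 3604.7 lb at 10.1 ft from C.
ΣM about C: D_y·18.2 − 3000·8.9 − (327.7·11)·10.1 − 2250·5.8 − 2900·15.8 = 0 → D_y = 121977.47/18.2 = 6702.06 ≈ 6702 lb.
ΣF_y = 0: C_y + 6702.06 − 3000 − 327.7·11 − 2250 − 2900 = 0 → C_y = 5053 lb.
ΣF_x = 0: no horizontal applied forces, so C_x = 0.

C_x = 0, C_y = 5053 lb, D_y = 6702 lb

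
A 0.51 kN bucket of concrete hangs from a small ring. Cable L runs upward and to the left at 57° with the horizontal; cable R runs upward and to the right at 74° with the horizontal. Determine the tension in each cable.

T_L = 0.1863 kN, T_R = 0.3680 kN

ΣF_x = 0: −T_L·cos57° + T_R·cos74° = 0 → T_R = 1.97593·T_L.
ΣF_y = 0: T_L·sin57° + T_R·sin74° = 0.51.
Substitute: T_L·(0.838671 + 1.97593·0.961262) = 0.51 → T_L = 0.186263 ≈ 0.1863 kN.
Then T_R = 1.97593 × 0.186263 = 0.3680 kN.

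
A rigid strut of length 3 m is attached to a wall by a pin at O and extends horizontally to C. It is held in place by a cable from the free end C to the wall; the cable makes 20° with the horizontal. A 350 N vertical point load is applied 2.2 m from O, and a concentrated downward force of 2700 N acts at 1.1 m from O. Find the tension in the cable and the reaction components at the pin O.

T = 3645 N, O_x = 3425 N, O_y = 1803 N

ΣM about O: T·sin20°·3 − 350·2.2 − 2700·1.1 = 0 → T = 3740/(3·0.34202) = 3645.01 ≈ 3645 N.
ΣF_x = 0: O_x − T·cos20° = 0 → O_x = 3645.01 × 0.939693 = 3425 N.
ΣF_y = 0: O_y + T·sin20° − 350 − 2700 = 0 → O_y = 3050 − 3645.01 × 0.34202 = 1803 N.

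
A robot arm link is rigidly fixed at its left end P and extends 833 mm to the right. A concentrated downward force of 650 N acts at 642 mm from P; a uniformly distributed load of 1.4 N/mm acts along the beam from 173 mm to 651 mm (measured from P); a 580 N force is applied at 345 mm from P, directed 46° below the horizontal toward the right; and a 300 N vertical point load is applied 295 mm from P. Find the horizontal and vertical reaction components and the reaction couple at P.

P_x = -402.9 N, P_y = 2036 N, M_P = 925500 N·mm

Resultant of the distributed load: 1.4 × 478 = 669.2 N at 412 mm from P.
ΣF_x = 0: P_x + 580·cos46° = 0 → P_x = -402.9 N.
ΣF_y = 0: P_y − 650 − 1.4·478 − 580·sin46° − 300 = 0 → P_y = 2036 N.
ΣM about P: M_P − 650·642 − (1.4·478)·412 − 580·sin46°·345 − 300·295 = 0 → M_P = 925500 N·mm.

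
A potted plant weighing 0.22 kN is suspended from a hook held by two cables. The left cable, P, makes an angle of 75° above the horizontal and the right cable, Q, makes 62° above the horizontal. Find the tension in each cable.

T_P = 0.1514 kN, T_Q = 0.08349 kN

ΣF_x = 0: −T_P·cos75° + T_Q·cos62° = 0 → T_Q = 0.551299·T_P.
ΣF_y = 0: T_P·sin75° + T_Q·sin62° = 0.22.
Substitute: T_P·(0.965926 + 0.551299·0.882948) = 0.22 → T_P = 0.151443 ≈ 0.1514 kN.
Then T_Q = 0.551299 × 0.151443 = 0.08349 kN.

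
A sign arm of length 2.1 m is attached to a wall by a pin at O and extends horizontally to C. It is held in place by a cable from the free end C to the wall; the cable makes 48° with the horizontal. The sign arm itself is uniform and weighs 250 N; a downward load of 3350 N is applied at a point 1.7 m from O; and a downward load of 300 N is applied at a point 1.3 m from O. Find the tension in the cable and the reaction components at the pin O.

T = 4067 N, O_x = 2722 N, O_y = 877.4 N

ΣM about O: T·sin48°·2.1 − 250·1.05 − 3350·1.7 − 300·1.3 = 0 → T = 6347.5/(2.1·0.743145) = 4067.33 ≈ 4067 N.
ΣF_x = 0: O_x − T·cos48° = 0 → O_x = 4067.33 × 0.669131 = 2722 N.
ΣF_y = 0: O_y + T·sin48° − 250 − 3350 − 300 = 0 → O_y = 3900 − 4067.33 × 0.743145 = 877.4 N.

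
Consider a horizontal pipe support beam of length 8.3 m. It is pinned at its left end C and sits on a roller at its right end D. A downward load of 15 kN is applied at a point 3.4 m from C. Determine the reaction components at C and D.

Moments about C: D_y·8.3 − 15·3.4 = 0 → D_y = 51/8.3 = 6.14458 ≈ 6.145 kN.
ΣF_y = 0: C_y + 6.14458 − 15 = 0 → C_y = 8.855 kN.
ΣF_x = 0: no horizontal applied forces, so C_x = 0.

C_x = 0, C_y = 8.855 kN, D_y = 6.145 kN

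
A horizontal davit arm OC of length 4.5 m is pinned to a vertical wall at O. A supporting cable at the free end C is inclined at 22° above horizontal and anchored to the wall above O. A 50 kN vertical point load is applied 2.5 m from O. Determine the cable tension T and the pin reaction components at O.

ΣM about O: T·sin22°·4.5 − 50·2.5 = 0 → T = 125/(4.5·0.374607) = 74.1518 ≈ 74.15 kN.
ΣF_x = 0: O_x − T·cos22° = 0 → O_x = 74.1518 × 0.927184 = 68.75 kN.
ΣF_y = 0: O_y + T·sin22° − 50 = 0 → O_y = 50 − 74.1518 × 0.374607 = 22.22 kN.

T = 74.15 kN, O_x = 68.75 kN, O_y = 22.22 kN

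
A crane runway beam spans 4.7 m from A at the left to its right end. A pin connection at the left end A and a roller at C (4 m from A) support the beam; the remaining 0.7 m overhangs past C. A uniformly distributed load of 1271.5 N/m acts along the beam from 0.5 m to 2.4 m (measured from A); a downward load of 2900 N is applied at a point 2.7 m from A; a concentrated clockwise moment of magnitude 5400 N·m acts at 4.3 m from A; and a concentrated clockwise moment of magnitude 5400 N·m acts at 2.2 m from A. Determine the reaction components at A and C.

A_x = 0, A_y = -217.4 N, C_y = 5533 N

Resultant of the distributed load: 1271.5 × 1.9 = 2415.85 N at 1.45 m from A.
Moments about A: C_y·4 − (1271.5·1.9)·1.45 − 2900·2.7 − 5400 − 5400 = 0 → C_y = 22132.9825/4 = 5533.25 ≈ 5533 N.
ΣF_y = 0: A_y + 5533.25 − 1271.5·1.9 − 2900 = 0 → A_y = -217.4 N.
ΣF_x = 0: no horizontal applied forces, so A_x = 0.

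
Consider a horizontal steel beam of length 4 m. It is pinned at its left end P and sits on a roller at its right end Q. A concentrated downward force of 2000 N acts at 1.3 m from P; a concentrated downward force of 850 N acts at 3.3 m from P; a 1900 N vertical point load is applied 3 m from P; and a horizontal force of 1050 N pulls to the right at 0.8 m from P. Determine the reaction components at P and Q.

Taking moments about P: Q_y·4 − 2000·1.3 − 850·3.3 − 1900·3 = 0 → Q_y = 11105/4 = 2776.25 ≈ 2776 N.
ΣF_y = 0: P_y + 2776.25 − 2000 − 850 − 1900 = 0 → P_y = 1974 N.
ΣF_x = 0: P_x + 1050 = 0 → P_x = -1050 N.

P_x = -1050 N, P_y = 1974 N, Q_y = 2776 N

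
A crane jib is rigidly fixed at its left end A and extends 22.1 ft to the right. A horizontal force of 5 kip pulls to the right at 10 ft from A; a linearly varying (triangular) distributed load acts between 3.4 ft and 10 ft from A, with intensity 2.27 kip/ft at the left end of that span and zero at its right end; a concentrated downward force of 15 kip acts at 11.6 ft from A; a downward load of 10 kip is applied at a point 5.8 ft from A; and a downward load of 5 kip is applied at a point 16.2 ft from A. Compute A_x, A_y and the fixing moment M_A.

Resultant of the triangular load: ½ × 2.27 × 6.6 = 7.491 kip, acting at 5.6 ft from A (one-third of the span from the peak).
ΣF_x = 0: A_x + 5 = 0 → A_x = -5.000 kip.
ΣF_y = 0: A_y − ½·2.27·6.6 − 15 − 10 − 5 = 0 → A_y = 37.49 kip.
ΣM about A: M_A − (½·2.27·6.6)·5.6 − 15·11.6 − 10·5.8 − 5·16.2 = 0 → M_A = 354.9 kip·ft.

A_x = -5.000 kip, A_y = 37.49 kip, M_A = 354.9 kip·ft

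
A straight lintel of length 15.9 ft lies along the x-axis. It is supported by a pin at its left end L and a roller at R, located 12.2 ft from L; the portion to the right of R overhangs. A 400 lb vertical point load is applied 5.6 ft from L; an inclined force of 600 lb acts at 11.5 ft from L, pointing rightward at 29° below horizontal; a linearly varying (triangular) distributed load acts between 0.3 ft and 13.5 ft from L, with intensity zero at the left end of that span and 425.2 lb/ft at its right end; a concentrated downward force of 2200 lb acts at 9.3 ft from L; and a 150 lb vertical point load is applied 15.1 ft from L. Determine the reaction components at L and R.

L_x = -524.8 lb, L_y = 1433 lb, R_y = 4414 lb

Resultant of the triangular load: ½ × 425.2 × 13.2 = 2806.32 lb, acting at 9.1 ft from L (one-third of the span from the peak).
ΣM about L: R_y·12.2 − 400·5.6 − 600·sin29°·11.5 − (½·425.2·13.2)·9.1 − 2200·9.3 − 150·15.1 = 0 → R_y = 53847.7/12.2 = 4413.75 ≈ 4414 lb.
ΣF_y = 0: L_y + 4413.75 − 400 − 600·sin29° − ½·425.2·13.2 − 2200 − 150 = 0 → L_y = 1433 lb.
ΣF_x = 0: L_x + 600·cos29° = 0 → L_x = -524.8 lb.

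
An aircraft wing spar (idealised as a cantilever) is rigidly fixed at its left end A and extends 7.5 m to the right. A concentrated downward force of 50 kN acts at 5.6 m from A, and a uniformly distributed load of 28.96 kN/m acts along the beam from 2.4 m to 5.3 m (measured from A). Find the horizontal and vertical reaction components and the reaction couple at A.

Resultant of the distributed load: 28.96 × 2.9 = 83.984 kN at 3.85 m from A.
ΣF_x = 0: A_x = 0.
ΣF_y = 0: A_y − 50 − 28.96·2.9 = 0 → A_y = 134.0 kN.
ΣM about A: M_A − 50·5.6 − (28.96·2.9)·3.85 = 0 → M_A = 603.3 kN·m.

A_x = 0, A_y = 134.0 kN, M_A = 603.3 kN·m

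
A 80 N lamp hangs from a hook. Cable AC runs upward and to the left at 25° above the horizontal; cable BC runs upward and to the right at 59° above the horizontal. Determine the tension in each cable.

ΣF_x = 0: −T_AC·cos25° + T_BC·cos59° = 0 → T_BC = 1.75969·T_AC.
ΣF_y = 0: T_AC·sin25° + T_BC·sin59° = 80.
Substitute: T_AC·(0.422618 + 1.75969·0.857167) = 80 → T_AC = 41.43 N.
Then T_BC = 1.75969 × 41.43 = 72.90 N.

T_AC = 41.43 N, T_BC = 72.90 N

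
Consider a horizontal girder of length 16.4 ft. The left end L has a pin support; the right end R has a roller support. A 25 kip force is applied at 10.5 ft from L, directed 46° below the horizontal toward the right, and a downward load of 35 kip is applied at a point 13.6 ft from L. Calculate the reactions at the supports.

L_x = -17.37 kip, L_y = 12.45 kip, R_y = 40.54 kip

Moments about L: R_y·16.4 − 25·sin46°·10.5 − 35·13.6 = 0 → R_y = 664.827/16.4 = 40.5382 ≈ 40.54 kip.
ΣF_y = 0: L_y + 40.5382 − 25·sin46° − 35 = 0 → L_y = 12.45 kip.
ΣF_x = 0: L_x + 25·cos46° = 0 → L_x = -17.37 kip.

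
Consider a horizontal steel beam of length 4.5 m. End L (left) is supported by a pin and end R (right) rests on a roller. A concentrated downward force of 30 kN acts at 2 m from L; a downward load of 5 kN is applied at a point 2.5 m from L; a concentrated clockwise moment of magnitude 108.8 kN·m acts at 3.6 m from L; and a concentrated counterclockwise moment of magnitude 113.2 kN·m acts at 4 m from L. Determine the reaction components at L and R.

L_x = 0, L_y = 19.87 kN, R_y = 15.13 kN

ΣM about L: R_y·4.5 − 30·2 − 5·2.5 − 108.8 + 113.2 = 0 → R_y = 68.1/4.5 = 15.1333 ≈ 15.13 kN.
ΣF_y = 0: L_y + 15.1333 − 30 − 5 = 0 → L_y = 19.87 kN.
ΣF_x = 0: no horizontal applied forces, so L_x = 0.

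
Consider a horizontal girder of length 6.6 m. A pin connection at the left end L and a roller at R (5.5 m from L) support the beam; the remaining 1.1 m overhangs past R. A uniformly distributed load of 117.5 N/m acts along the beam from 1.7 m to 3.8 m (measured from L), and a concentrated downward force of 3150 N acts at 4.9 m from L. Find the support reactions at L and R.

Resultant of the distributed load: 117.5 × 2.1 = 246.75 N at 2.75 m from L.
ΣM about L: R_y·5.5 − (117.5·2.1)·2.75 − 3150·4.9 = 0 → R_y = 16113.5625/5.5 = 2929.74 ≈ 2930 N.
ΣF_y = 0: L_y + 2929.74 − 117.5·2.1 − 3150 = 0 → L_y = 467.0 N.
ΣF_x = 0: no horizontal applied forces, so L_x = 0.

L_x = 0, L_y = 467.0 N, R_y = 2930 N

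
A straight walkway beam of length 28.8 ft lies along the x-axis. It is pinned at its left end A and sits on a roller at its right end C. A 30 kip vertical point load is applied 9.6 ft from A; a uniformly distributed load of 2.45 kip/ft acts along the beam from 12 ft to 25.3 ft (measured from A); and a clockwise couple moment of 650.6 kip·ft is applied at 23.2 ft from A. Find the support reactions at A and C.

A_x = 0, A_y = 8.894 kip, C_y = 53.69 kip

Resultant of the distributed load: 2.45 × 13.3 = 32.585 kip at 18.65 ft from A.
Taking moments about A: C_y·28.8 − 30·9.6 − (2.45·13.3)·18.65 − 650.6 = 0 → C_y = 1546.31025/28.8 = 53.6913 ≈ 53.69 kip.
ΣF_y = 0: A_y + 53.6913 − 30 − 2.45·13.3 = 0 → A_y = 8.894 kip.
ΣF_x = 0: no horizontal applied forces, so A_x = 0.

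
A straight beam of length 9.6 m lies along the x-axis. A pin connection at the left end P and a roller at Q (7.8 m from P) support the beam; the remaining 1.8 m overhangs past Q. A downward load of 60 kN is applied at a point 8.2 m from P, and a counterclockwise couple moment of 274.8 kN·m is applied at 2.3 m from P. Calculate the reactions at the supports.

Taking moments about P: Q_y·7.8 − 60·8.2 + 274.8 = 0 → Q_y = 217.2/7.8 = 27.8462 ≈ 27.85 kN.
ΣF_y = 0: P_y + 27.8462 − 60 = 0 → P_y = 32.15 kN.
ΣF_x = 0: no horizontal applied forces, so P_x = 0.

P_x = 0, P_y = 32.15 kN, Q_y = 27.85 kN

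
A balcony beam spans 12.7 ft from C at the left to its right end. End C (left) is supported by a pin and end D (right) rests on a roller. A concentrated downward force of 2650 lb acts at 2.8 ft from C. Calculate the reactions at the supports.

Moments about C: D_y·12.7 − 2650·2.8 = 0 → D_y = 7420/12.7 = 584.252 ≈ 584.3 lb.
ΣF_y = 0: C_y + 584.252 − 2650 = 0 → C_y = 2066 lb.
ΣF_x = 0: no horizontal applied forces, so C_x = 0.

C_x = 0, C_y = 2066 lb, D_y = 584.3 lb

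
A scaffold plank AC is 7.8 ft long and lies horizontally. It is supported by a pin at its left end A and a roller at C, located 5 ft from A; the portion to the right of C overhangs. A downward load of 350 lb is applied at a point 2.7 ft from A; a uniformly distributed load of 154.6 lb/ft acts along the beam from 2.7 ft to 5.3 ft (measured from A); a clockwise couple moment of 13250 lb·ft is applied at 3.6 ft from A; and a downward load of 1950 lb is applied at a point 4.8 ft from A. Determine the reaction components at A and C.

Resultant of the distributed load: 154.6 × 2.6 = 401.96 lb at 4 ft from A.
Taking moments about A: C_y·5 − 350·2.7 − (154.6·2.6)·4 − 13250 − 1950·4.8 = 0 → C_y = 25162.84/5 = 5032.57 ≈ 5033 lb.
ΣF_y = 0: A_y + 5032.57 − 350 − 154.6·2.6 − 1950 = 0 → A_y = -2331 lb.
ΣF_x = 0: no horizontal applied forces, so A_x = 0.

A_x = 0, A_y = -2331 lb, C_y = 5033 lb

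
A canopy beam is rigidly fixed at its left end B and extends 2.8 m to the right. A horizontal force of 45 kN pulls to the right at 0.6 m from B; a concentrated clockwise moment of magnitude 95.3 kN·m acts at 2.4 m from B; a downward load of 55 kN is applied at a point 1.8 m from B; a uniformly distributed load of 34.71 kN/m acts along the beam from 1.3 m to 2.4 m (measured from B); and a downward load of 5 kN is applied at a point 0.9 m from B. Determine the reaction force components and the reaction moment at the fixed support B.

Resultant of the distributed load: 34.71 × 1.1 = 38.181 kN at 1.85 m from B.
ΣF_x = 0: B_x + 45 = 0 → B_x = -45.00 kN.
ΣF_y = 0: B_y − 55 − 34.71·1.1 − 5 = 0 → B_y = 98.18 kN.
ΣM about B: M_B − 95.3 − 55·1.8 − (34.71·1.1)·1.85 − 5·0.9 = 0 → M_B = 269.4 kN·m.

B_x = -45.00 kN, B_y = 98.18 kN, M_B = 269.4 kN·m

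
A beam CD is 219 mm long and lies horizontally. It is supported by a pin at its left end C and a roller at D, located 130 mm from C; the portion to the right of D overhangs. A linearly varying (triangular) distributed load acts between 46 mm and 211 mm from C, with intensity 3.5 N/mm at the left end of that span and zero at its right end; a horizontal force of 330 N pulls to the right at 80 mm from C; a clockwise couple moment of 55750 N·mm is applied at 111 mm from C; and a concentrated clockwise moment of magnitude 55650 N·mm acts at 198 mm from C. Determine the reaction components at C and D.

C_x = -330.0 N, C_y = -792.5 N, D_y = 1081 N

Resultant of the triangular load: ½ × 3.5 × 165 = 288.75 N, acting at 101 mm from C (one-third of the span from the peak).
ΣM about C: D_y·130 − (½·3.5·165)·101 − 55750 − 55650 = 0 → D_y = 140563.75/130 = 1081.26 ≈ 1081 N.
ΣF_y = 0: C_y + 1081.26 − ½·3.5·165 = 0 → C_y = -792.5 N.
ΣF_x = 0: C_x + 330 = 0 → C_x = -330.0 N.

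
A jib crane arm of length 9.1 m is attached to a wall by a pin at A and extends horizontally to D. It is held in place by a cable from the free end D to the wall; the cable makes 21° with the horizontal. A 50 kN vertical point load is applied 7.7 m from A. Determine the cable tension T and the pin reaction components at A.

ΣM about A: T·sin21°·9.1 − 50·7.7 = 0 → T = 385/(9.1·0.358368) = 118.057 ≈ 118.1 kN.
ΣF_x = 0: A_x − T·cos21° = 0 → A_x = 118.057 × 0.93358 = 110.2 kN.
ΣF_y = 0: A_y + T·sin21° − 50 = 0 → A_y = 50 − 118.057 × 0.358368 = 7.692 kN.

T = 118.1 kN, A_x = 110.2 kN, A_y = 7.692 kN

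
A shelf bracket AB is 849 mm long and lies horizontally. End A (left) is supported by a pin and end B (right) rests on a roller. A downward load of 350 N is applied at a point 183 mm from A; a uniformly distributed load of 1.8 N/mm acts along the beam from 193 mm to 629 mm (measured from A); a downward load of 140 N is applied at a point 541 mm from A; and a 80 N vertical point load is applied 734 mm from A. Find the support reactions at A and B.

Resultant of the distributed load: 1.8 × 436 = 784.8 N at 411 mm from A.
ΣM about A: B_y·849 − 350·183 − (1.8·436)·411 − 140·541 − 80·734 = 0 → B_y = 521062.8/849 = 613.737 ≈ 613.7 N.
ΣF_y = 0: A_y + 613.737 − 350 − 1.8·436 − 140 − 80 = 0 → A_y = 741.1 N.
ΣF_x = 0: no horizontal applied forces, so A_x = 0.

A_x = 0, A_y = 741.1 N, B_y = 613.7 N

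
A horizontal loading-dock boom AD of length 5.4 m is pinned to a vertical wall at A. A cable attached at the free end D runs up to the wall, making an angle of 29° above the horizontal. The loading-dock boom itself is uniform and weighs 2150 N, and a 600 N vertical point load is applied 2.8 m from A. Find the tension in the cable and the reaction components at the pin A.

T = 2859 N, A_x = 2501 N, A_y = 1364 N

ΣM about A: T·sin29°·5.4 − 2150·2.7 − 600·2.8 = 0 → T = 7485/(5.4·0.48481) = 2859.08 ≈ 2859 N.
ΣF_x = 0: A_x − T·cos29° = 0 → A_x = 2859.08 × 0.87462 = 2501 N.
ΣF_y = 0: A_y + T·sin29° − 2150 − 600 = 0 → A_y = 2750 − 2859.08 × 0.48481 = 1364 N.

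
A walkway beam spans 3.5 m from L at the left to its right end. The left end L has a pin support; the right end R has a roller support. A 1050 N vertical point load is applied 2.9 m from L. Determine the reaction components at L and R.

L_x = 0, L_y = 180.0 N, R_y = 870.0 N

Taking moments about L: R_y·3.5 − 1050·2.9 = 0 → R_y = 3045/3.5 = 870.0 N.
ΣF_y = 0: L_y + 870 − 1050 = 0 → L_y = 180.0 N.
ΣF_x = 0: no horizontal applied forces, so L_x = 0.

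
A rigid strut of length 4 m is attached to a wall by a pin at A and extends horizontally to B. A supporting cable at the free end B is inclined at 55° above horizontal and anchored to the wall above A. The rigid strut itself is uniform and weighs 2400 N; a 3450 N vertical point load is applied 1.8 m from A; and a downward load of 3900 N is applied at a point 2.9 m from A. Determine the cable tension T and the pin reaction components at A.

ΣM about A: T·sin55°·4 − 2400·2 − 3450·1.8 − 3900·2.9 = 0 → T = 22320/(4·0.819152) = 6811.92 ≈ 6812 N.
ΣF_x = 0: A_x − T·cos55° = 0 → A_x = 6811.92 × 0.573576 = 3907 N.
ΣF_y = 0: A_y + T·sin55° − 2400 − 3450 − 3900 = 0 → A_y = 9750 − 6811.92 × 0.819152 = 4170 N.

T = 6812 N, A_x = 3907 N, A_y = 4170 N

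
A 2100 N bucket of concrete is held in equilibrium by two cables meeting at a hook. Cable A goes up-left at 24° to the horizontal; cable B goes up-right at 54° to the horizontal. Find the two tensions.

T_A = 1262 N, T_B = 1961 N

ΣF_x = 0: −T_A·cos24° + T_B·cos54° = 0 → T_B = 1.55422·T_A.
ΣF_y = 0: T_A·sin24° + T_B·sin54° = 2100.
Substitute: T_A·(0.406737 + 1.55422·0.809017) = 2100 → T_A = 1261.92 ≈ 1262 N.
Then T_B = 1.55422 × 1261.92 = 1961 N.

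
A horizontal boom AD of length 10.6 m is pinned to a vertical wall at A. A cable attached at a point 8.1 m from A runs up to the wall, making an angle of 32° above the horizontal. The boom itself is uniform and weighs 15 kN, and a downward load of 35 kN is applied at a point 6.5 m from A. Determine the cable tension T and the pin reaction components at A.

T = 71.52 kN, A_x = 60.65 kN, A_y = 12.10 kN

ΣM about A: T·sin32°·8.1 − 15·5.3 − 35·6.5 = 0 → T = 307/(8.1·0.529919) = 71.5227 ≈ 71.52 kN.
ΣF_x = 0: A_x − T·cos32° = 0 → A_x = 71.5227 × 0.848048 = 60.65 kN.
ΣF_y = 0: A_y + T·sin32° − 15 − 35 = 0 → A_y = 50 − 71.5227 × 0.529919 = 12.10 kN.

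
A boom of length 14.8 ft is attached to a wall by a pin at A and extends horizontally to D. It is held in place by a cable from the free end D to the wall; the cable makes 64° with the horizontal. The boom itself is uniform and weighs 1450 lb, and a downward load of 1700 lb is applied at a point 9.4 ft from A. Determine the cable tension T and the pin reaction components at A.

T = 2008 lb, A_x = 880.2 lb, A_y = 1345 lb

ΣM about A: T·sin64°·14.8 − 1450·7.4 − 1700·9.4 = 0 → T = 26710/(14.8·0.898794) = 2007.95 ≈ 2008 lb.
ΣF_x = 0: A_x − T·cos64° = 0 → A_x = 2007.95 × 0.438371 = 880.2 lb.
ΣF_y = 0: A_y + T·sin64° − 1450 − 1700 = 0 → A_y = 3150 − 2007.95 × 0.898794 = 1345 lb.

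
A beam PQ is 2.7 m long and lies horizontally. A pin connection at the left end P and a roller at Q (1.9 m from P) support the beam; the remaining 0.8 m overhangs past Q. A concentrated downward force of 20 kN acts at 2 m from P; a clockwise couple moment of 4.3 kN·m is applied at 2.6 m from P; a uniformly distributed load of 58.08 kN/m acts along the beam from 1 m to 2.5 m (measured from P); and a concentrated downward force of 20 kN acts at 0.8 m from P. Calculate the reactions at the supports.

P_x = 0, P_y = 15.14 kN, Q_y = 112.0 kN

Resultant of the distributed load: 58.08 × 1.5 = 87.12 kN at 1.75 m from P.
ΣM about P: Q_y·1.9 − 20·2 − 4.3 − (58.08·1.5)·1.75 − 20·0.8 = 0 → Q_y = 212.76/1.9 = 111.979 ≈ 112.0 kN.
ΣF_y = 0: P_y + 111.979 − 20 − 58.08·1.5 − 20 = 0 → P_y = 15.14 kN.
ΣF_x = 0: no horizontal applied forces, so P_x = 0.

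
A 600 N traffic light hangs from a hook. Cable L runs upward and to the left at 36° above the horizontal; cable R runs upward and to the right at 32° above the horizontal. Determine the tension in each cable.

T_L = 548.8 N, T_R = 523.5 N

ΣF_x = 0: −T_L·cos36° + T_R·cos32° = 0 → T_R = 0.953975·T_L.
ΣF_y = 0: T_L·sin36° + T_R·sin32° = 600.
Substitute: T_L·(0.587785 + 0.953975·0.529919) = 600 → T_L = 548.79 ≈ 548.8 N.
Then T_R = 0.953975 × 548.79 = 523.5 N.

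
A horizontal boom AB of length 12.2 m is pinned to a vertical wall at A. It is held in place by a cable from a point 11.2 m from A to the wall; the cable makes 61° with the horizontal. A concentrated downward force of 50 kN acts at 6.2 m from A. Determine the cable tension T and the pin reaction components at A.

ΣM about A: T·sin61°·11.2 − 50·6.2 = 0 → T = 310/(11.2·0.87462) = 31.6464 ≈ 31.65 kN.
ΣF_x = 0: A_x − T·cos61° = 0 → A_x = 31.6464 × 0.48481 = 15.34 kN.
ΣF_y = 0: A_y + T·sin61° − 50 = 0 → A_y = 50 − 31.6464 × 0.87462 = 22.32 kN.

T = 31.65 kN, A_x = 15.34 kN, A_y = 22.32 kN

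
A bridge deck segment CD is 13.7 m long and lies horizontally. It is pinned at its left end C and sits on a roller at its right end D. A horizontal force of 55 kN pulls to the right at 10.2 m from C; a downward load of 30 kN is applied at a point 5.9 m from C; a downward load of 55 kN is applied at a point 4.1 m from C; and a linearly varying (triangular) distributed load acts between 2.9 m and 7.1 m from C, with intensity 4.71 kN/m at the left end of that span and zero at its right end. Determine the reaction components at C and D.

Resultant of the triangular load: ½ × 4.71 × 4.2 = 9.891 kN, acting at 4.3 m from C (one-third of the span from the peak).
Taking moments about C: D_y·13.7 − 30·5.9 − 55·4.1 − (½·4.71·4.2)·4.3 = 0 → D_y = 445.0313/13.7 = 32.484 ≈ 32.48 kN.
ΣF_y = 0: C_y + 32.484 − 30 − 55 − ½·4.71·4.2 = 0 → C_y = 62.41 kN.
ΣF_x = 0: C_x + 55 = 0 → C_x = -55.00 kN.

C_x = -55.00 kN, C_y = 62.41 kN, D_y = 32.48 kN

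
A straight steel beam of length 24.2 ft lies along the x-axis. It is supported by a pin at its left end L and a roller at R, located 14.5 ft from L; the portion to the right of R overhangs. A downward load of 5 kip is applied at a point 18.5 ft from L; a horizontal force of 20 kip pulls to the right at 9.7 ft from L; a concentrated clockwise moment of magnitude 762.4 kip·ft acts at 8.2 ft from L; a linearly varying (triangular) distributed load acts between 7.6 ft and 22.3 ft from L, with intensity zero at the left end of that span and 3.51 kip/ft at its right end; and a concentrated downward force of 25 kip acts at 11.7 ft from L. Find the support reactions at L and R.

L_x = -20.00 kip, L_y = -54.29 kip, R_y = 110.1 kip

Resultant of the triangular load: ½ × 3.51 × 14.7 = 25.7985 kip, acting at 17.4 ft from L (one-third of the span from the peak).
Moments about L: R_y·14.5 − 5·18.5 − 762.4 − (½·3.51·14.7)·17.4 − 25·11.7 = 0 → R_y = 1596.2939/14.5 = 110.089 ≈ 110.1 kip.
ΣF_y = 0: L_y + 110.089 − 5 − ½·3.51·14.7 − 25 = 0 → L_y = -54.29 kip.
ΣF_x = 0: L_x + 20 = 0 → L_x = -20.00 kip.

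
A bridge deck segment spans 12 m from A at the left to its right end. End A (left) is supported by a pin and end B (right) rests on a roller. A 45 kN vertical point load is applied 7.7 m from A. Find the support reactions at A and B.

A_x = 0, A_y = 16.12 kN, B_y = 28.88 kN

ΣM about A: B_y·12 − 45·7.7 = 0 → B_y = 346.5/12 = 28.875 ≈ 28.88 kN.
ΣF_y = 0: A_y + 28.875 − 45 = 0 → A_y = 16.12 kN.
ΣF_x = 0: no horizontal applied forces, so A_x = 0.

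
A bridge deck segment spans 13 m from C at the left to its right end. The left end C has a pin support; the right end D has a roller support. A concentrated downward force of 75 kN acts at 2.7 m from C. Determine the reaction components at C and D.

Taking moments about C: D_y·13 − 75·2.7 = 0 → D_y = 202.5/13 = 15.5769 ≈ 15.58 kN.
ΣF_y = 0: C_y + 15.5769 − 75 = 0 → C_y = 59.42 kN.
ΣF_x = 0: no horizontal applied forces, so C_x = 0.

C_x = 0, C_y = 59.42 kN, D_y = 15.58 kN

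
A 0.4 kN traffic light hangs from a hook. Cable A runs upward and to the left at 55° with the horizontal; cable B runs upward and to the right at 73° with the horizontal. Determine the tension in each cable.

ΣF_x = 0: −T_A·cos55° + T_B·cos73° = 0 → T_B = 1.96181·T_A.
ΣF_y = 0: T_A·sin55° + T_B·sin73° = 0.4.
Substitute: T_A·(0.819152 + 1.96181·0.956305) = 0.4 → T_A = 0.14841 ≈ 0.1484 kN.
Then T_B = 1.96181 × 0.14841 = 0.2912 kN.

T_A = 0.1484 kN, T_B = 0.2912 kN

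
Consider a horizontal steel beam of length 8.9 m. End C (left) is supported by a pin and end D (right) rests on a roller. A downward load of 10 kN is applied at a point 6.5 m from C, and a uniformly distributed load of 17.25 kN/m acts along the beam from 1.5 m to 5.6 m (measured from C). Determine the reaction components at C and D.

C_x = 0, C_y = 45.21 kN, D_y = 35.51 kN

Resultant of the distributed load: 17.25 × 4.1 = 70.725 kN at 3.55 m from C.
Moments about C: D_y·8.9 − 10·6.5 − (17.25·4.1)·3.55 = 0 → D_y = 316.07375/8.9 = 35.5139 ≈ 35.51 kN.
ΣF_y = 0: C_y + 35.5139 − 10 − 17.25·4.1 = 0 → C_y = 45.21 kN.
ΣF_x = 0: no horizontal applied forces, so C_x = 0.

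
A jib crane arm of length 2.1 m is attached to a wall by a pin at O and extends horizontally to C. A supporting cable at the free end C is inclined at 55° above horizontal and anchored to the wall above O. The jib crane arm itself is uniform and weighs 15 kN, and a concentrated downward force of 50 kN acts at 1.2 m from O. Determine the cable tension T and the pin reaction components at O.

T = 44.04 kN, O_x = 25.26 kN, O_y = 28.93 kN

ΣM about O: T·sin55°·2.1 − 15·1.05 − 50·1.2 = 0 → T = 75.75/(2.1·0.819152) = 44.0351 ≈ 44.04 kN.
ΣF_x = 0: O_x − T·cos55° = 0 → O_x = 44.0351 × 0.573576 = 25.26 kN.
ΣF_y = 0: O_y + T·sin55° − 15 − 50 = 0 → O_y = 65 − 44.0351 × 0.819152 = 28.93 kN.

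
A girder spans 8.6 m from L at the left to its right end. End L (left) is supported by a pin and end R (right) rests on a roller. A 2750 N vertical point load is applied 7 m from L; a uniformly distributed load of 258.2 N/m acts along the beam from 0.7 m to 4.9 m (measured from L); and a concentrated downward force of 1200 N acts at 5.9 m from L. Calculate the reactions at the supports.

L_x = 0, L_y = 1620 N, R_y = 3415 N

Resultant of the distributed load: 258.2 × 4.2 = 1084.44 N at 2.8 m from L.
ΣM about L: R_y·8.6 − 2750·7 − (258.2·4.2)·2.8 − 1200·5.9 = 0 → R_y = 29366.432/8.6 = 3414.7 ≈ 3415 N.
ΣF_y = 0: L_y + 3414.7 − 2750 − 258.2·4.2 − 1200 = 0 → L_y = 1620 N.
ΣF_x = 0: no horizontal applied forces, so L_x = 0.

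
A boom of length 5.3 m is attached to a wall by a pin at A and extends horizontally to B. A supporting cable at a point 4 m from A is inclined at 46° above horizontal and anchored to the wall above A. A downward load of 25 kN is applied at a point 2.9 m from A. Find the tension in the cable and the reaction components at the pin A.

ΣM about A: T·sin46°·4 − 25·2.9 = 0 → T = 72.5/(4·0.71934) = 25.1967 ≈ 25.20 kN.
ΣF_x = 0: A_x − T·cos46° = 0 → A_x = 25.1967 × 0.694658 = 17.50 kN.
ΣF_y = 0: A_y + T·sin46° − 25 = 0 → A_y = 25 − 25.1967 × 0.71934 = 6.875 kN.

T = 25.20 kN, A_x = 17.50 kN, A_y = 6.875 kN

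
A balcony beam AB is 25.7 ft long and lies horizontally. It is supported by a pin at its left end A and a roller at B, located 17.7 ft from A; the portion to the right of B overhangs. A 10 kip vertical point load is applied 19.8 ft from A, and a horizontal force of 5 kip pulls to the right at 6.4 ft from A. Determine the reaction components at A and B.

Moments about A: B_y·17.7 − 10·19.8 = 0 → B_y = 198/17.7 = 11.1864 ≈ 11.19 kip.
ΣF_y = 0: A_y + 11.1864 − 10 = 0 → A_y = -1.186 kip.
ΣF_x = 0: A_x + 5 = 0 → A_x = -5.000 kip.

A_x = -5.000 kip, A_y = -1.186 kip, B_y = 11.19 kip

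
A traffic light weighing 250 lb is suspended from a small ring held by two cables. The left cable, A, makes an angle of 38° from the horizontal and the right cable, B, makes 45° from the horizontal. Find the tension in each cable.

T_A = 178.1 lb, T_B = 198.5 lb

ΣF_x = 0: −T_A·cos38° + T_B·cos45° = 0 → T_B = 1.11442·T_A.
ΣF_y = 0: T_A·sin38° + T_B·sin45° = 250.
Substitute: T_A·(0.615661 + 1.11442·0.707107) = 250 → T_A = 178.104 ≈ 178.1 lb.
Then T_B = 1.11442 × 178.104 = 198.5 lb.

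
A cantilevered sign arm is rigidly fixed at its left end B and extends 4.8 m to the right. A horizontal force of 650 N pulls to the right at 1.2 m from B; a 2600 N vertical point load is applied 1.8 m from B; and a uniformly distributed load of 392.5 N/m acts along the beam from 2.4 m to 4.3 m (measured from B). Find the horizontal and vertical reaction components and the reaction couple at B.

B_x = -650.0 N, B_y = 3346 N, M_B = 7178 N·m

Resultant of the distributed load: 392.5 × 1.9 = 745.75 N at 3.35 m from B.
ΣF_x = 0: B_x + 650 = 0 → B_x = -650.0 N.
ΣF_y = 0: B_y − 2600 − 392.5·1.9 = 0 → B_y = 3346 N.
ΣM about B: M_B − 2600·1.8 − (392.5·1.9)·3.35 = 0 → M_B = 7178 N·m.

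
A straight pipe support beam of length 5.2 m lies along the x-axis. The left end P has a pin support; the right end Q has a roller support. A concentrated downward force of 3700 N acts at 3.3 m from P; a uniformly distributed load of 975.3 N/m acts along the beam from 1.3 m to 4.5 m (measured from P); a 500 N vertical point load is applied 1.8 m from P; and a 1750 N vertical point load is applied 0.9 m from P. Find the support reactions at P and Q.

P_x = 0, P_y = 4506 N, Q_y = 4565 N

Resultant of the distributed load: 975.3 × 3.2 = 3120.96 N at 2.9 m from P.
ΣM about P: Q_y·5.2 − 3700·3.3 − (975.3·3.2)·2.9 − 500·1.8 − 1750·0.9 = 0 → Q_y = 23735.784/5.2 = 4564.57 ≈ 4565 N.
ΣF_y = 0: P_y + 4564.57 − 3700 − 975.3·3.2 − 500 − 1750 = 0 → P_y = 4506 N.
ΣF_x = 0: no horizontal applied forces, so P_x = 0.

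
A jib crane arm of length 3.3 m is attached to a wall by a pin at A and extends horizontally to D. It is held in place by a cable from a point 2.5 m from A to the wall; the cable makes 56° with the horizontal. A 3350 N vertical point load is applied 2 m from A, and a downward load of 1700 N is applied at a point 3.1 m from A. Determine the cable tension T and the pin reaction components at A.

T = 5775 N, A_x = 3230 N, A_y = 262.0 N

ΣM about A: T·sin56°·2.5 − 3350·2 − 1700·3.1 = 0 → T = 11970/(2.5·0.829038) = 5775.37 ≈ 5775 N.
ΣF_x = 0: A_x − T·cos56° = 0 → A_x = 5775.37 × 0.559193 = 3230 N.
ΣF_y = 0: A_y + T·sin56° − 3350 − 1700 = 0 → A_y = 5050 − 5775.37 × 0.829038 = 262.0 N.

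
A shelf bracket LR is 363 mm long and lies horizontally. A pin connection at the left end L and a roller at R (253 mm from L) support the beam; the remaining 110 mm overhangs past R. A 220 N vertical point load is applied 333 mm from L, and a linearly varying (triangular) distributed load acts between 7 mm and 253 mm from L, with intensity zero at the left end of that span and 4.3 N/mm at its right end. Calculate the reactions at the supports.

Resultant of the triangular load: ½ × 4.3 × 246 = 528.9 N, acting at 171 mm from L (one-third of the span from the peak).
ΣM about L: R_y·253 − 220·333 − (½·4.3·246)·171 = 0 → R_y = 163701.9/253 = 647.043 ≈ 647.0 N.
ΣF_y = 0: L_y + 647.043 − 220 − ½·4.3·246 = 0 → L_y = 101.9 N.
ΣF_x = 0: no horizontal applied forces, so L_x = 0.

L_x = 0, L_y = 101.9 N, R_y = 647.0 N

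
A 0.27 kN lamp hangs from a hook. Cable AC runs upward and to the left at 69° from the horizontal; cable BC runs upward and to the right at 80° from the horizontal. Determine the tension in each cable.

T_AC = 0.09103 kN, T_BC = 0.1879 kN

ΣF_x = 0: −T_AC·cos69° + T_BC·cos80° = 0 → T_BC = 2.06376·T_AC.
ΣF_y = 0: T_AC·sin69° + T_BC·sin80° = 0.27.
Substitute: T_AC·(0.93358 + 2.06376·0.984808) = 0.27 → T_AC = 0.0910321 ≈ 0.09103 kN.
Then T_BC = 2.06376 × 0.0910321 = 0.1879 kN.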